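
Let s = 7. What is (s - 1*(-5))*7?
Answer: 84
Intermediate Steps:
(s - 1*(-5))*7 = (7 - 1*(-5))*7 = (7 + 5)*7 = 12*7 = 84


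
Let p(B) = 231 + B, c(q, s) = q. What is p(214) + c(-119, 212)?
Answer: 326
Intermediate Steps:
p(214) + c(-119, 212) = (231 + 214) - 119 = 445 - 119 = 326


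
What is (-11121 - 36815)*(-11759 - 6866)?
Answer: 892808000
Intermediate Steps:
(-11121 - 36815)*(-11759 - 6866) = -47936*(-18625) = 892808000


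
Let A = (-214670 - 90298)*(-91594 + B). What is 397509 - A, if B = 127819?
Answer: 11047863309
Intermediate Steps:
A = -11047465800 (A = (-214670 - 90298)*(-91594 + 127819) = -304968*36225 = -11047465800)
397509 - A = 397509 - 1*(-11047465800) = 397509 + 11047465800 = 11047863309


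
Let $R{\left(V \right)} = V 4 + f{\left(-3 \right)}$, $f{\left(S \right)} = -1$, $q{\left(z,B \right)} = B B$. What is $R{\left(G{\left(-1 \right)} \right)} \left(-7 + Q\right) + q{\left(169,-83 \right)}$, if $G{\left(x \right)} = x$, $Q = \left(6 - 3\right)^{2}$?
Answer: $6879$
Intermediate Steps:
$q{\left(z,B \right)} = B^{2}$
$Q = 9$ ($Q = 3^{2} = 9$)
$R{\left(V \right)} = -1 + 4 V$ ($R{\left(V \right)} = V 4 - 1 = 4 V - 1 = -1 + 4 V$)
$R{\left(G{\left(-1 \right)} \right)} \left(-7 + Q\right) + q{\left(169,-83 \right)} = \left(-1 + 4 \left(-1\right)\right) \left(-7 + 9\right) + \left(-83\right)^{2} = \left(-1 - 4\right) 2 + 6889 = \left(-5\right) 2 + 6889 = -10 + 6889 = 6879$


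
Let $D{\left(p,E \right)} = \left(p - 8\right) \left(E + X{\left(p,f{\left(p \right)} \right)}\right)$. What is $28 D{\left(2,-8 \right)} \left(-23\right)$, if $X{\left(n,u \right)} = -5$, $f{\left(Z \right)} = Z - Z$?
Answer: $-50232$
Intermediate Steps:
$f{\left(Z \right)} = 0$
$D{\left(p,E \right)} = \left(-8 + p\right) \left(-5 + E\right)$ ($D{\left(p,E \right)} = \left(p - 8\right) \left(E - 5\right) = \left(-8 + p\right) \left(-5 + E\right)$)
$28 D{\left(2,-8 \right)} \left(-23\right) = 28 \left(40 - -64 - 10 - 16\right) \left(-23\right) = 28 \left(40 + 64 - 10 - 16\right) \left(-23\right) = 28 \cdot 78 \left(-23\right) = 2184 \left(-23\right) = -50232$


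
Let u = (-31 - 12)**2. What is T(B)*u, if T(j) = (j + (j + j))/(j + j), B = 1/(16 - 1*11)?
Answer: 5547/2 ≈ 2773.5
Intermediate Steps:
B = 1/5 (B = 1/(16 - 11) = 1/5 ≈ 0.20000)
T(j) = 3/2 (T(j) = (j + 2*j)/((2*j)) = (3*j)*(1/(2*j)) = 3/2)
u = 1849 (u = (-43)**2 = 1849)
T(B)*u = (3/2)*1849 = 5547/2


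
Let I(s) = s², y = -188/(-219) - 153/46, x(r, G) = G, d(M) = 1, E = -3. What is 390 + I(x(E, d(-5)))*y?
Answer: 3904001/10074 ≈ 387.53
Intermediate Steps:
y = -24859/10074 (y = -188*(-1/219) - 153*1/46 = 188/219 - 153/46 = -24859/10074 ≈ -2.4676)
390 + I(x(E, d(-5)))*y = 390 + 1²*(-24859/10074) = 390 + 1*(-24859/10074) = 390 - 24859/10074 = 3904001/10074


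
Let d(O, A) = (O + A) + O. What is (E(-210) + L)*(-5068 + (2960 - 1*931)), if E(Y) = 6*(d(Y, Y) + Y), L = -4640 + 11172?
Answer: -4534188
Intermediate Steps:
d(O, A) = A + 2*O (d(O, A) = (A + O) + O = A + 2*O)
L = 6532
E(Y) = 24*Y (E(Y) = 6*((Y + 2*Y) + Y) = 6*(3*Y + Y) = 6*(4*Y) = 24*Y)
(E(-210) + L)*(-5068 + (2960 - 1*931)) = (24*(-210) + 6532)*(-5068 + (2960 - 1*931)) = (-5040 + 6532)*(-5068 + (2960 - 931)) = 1492*(-5068 + 2029) = 1492*(-3039) = -4534188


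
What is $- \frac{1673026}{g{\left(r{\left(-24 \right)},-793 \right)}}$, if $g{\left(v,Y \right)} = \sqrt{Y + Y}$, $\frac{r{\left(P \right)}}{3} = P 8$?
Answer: $\frac{836513 i \sqrt{1586}}{793} \approx 42010.0 i$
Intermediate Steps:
$r{\left(P \right)} = 24 P$ ($r{\left(P \right)} = 3 P 8 = 3 \cdot 8 P = 24 P$)
$g{\left(v,Y \right)} = \sqrt{2} \sqrt{Y}$ ($g{\left(v,Y \right)} = \sqrt{2 Y} = \sqrt{2} \sqrt{Y}$)
$- \frac{1673026}{g{\left(r{\left(-24 \right)},-793 \right)}} = - \frac{1673026}{\sqrt{2} \sqrt{-793}} = - \frac{1673026}{\sqrt{2} i \sqrt{793}} = - \frac{1673026}{i \sqrt{1586}} = - 1673026 \left(- \frac{i \sqrt{1586}}{1586}\right) = \frac{836513 i \sqrt{1586}}{793}$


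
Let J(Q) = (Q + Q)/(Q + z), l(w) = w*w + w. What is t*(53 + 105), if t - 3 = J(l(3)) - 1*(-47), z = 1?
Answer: 106492/13 ≈ 8191.7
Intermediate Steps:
l(w) = w + w² (l(w) = w² + w = w + w²)
J(Q) = 2*Q/(1 + Q) (J(Q) = (Q + Q)/(Q + 1) = (2*Q)/(1 + Q) = 2*Q/(1 + Q))
t = 674/13 (t = 3 + (2*(3*(1 + 3))/(1 + 3*(1 + 3)) - 1*(-47)) = 3 + (2*(3*4)/(1 + 3*4) + 47) = 3 + (2*12/(1 + 12) + 47) = 3 + (2*12/13 + 47) = 3 + (2*12*(1/13) + 47) = 3 + (24/13 + 47) = 3 + 635/13 = 674/13 ≈ 51.846)
t*(53 + 105) = 674*(53 + 105)/13 = (674/13)*158 = 106492/13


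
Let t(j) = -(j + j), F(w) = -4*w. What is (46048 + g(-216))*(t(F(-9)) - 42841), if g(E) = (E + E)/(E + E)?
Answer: -1976100737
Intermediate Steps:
t(j) = -2*j
g(E) = 1 (g(E) = (2*E)/((2*E)) = (2*E)*(1/(2*E)) = 1)
(46048 + g(-216))*(t(F(-9)) - 42841) = (46048 + 1)*(-(-8)*(-9) - 42841) = 46049*(-2*36 - 42841) = 46049*(-72 - 42841) = 46049*(-42913) = -1976100737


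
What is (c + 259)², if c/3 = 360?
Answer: 1792921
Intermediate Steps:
c = 1080 (c = 3*360 = 1080)
(c + 259)² = (1080 + 259)² = 1339² = 1792921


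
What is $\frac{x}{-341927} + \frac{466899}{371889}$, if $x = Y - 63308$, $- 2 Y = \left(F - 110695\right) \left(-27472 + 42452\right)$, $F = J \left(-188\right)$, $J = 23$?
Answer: $- \frac{106732108250135}{42386296701} \approx -2518.1$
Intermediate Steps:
$F = -4324$ ($F = 23 \left(-188\right) = -4324$)
$Y = 861492310$ ($Y = - \frac{\left(-4324 - 110695\right) \left(-27472 + 42452\right)}{2} = - \frac{\left(-115019\right) 14980}{2} = \left(- \frac{1}{2}\right) \left(-1722984620\right) = 861492310$)
$x = 861429002$ ($x = 861492310 - 63308 = 861429002$)
$\frac{x}{-341927} + \frac{466899}{371889} = \frac{861429002}{-341927} + \frac{466899}{371889} = 861429002 \left(- \frac{1}{341927}\right) + 466899 \cdot \frac{1}{371889} = - \frac{861429002}{341927} + \frac{155633}{123963} = - \frac{106732108250135}{42386296701}$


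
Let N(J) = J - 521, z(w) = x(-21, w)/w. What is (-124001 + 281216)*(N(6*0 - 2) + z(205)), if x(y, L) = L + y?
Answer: -3365375733/41 ≈ -8.2082e+7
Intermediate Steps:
z(w) = (-21 + w)/w (z(w) = (w - 21)/w = (-21 + w)/w)
N(J) = -521 + J
(-124001 + 281216)*(N(6*0 - 2) + z(205)) = (-124001 + 281216)*((-521 + (6*0 - 2)) + (-21 + 205)/205) = 157215*((-521 + (0 - 2)) + (1/205)*184) = 157215*((-521 - 2) + 184/205) = 157215*(-523 + 184/205) = 157215*(-107031/205) = -3365375733/41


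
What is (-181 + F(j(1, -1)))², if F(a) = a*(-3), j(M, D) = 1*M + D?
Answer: 32761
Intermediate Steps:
j(M, D) = D + M (j(M, D) = M + D = D + M)
F(a) = -3*a
(-181 + F(j(1, -1)))² = (-181 - 3*(-1 + 1))² = (-181 - 3*0)² = (-181 + 0)² = (-181)² = 32761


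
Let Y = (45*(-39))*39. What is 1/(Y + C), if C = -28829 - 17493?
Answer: -1/114767 ≈ -8.7133e-6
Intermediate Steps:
C = -46322
Y = -68445 (Y = -1755*39 = -68445)
1/(Y + C) = 1/(-68445 - 46322) = 1/(-114767) = -1/114767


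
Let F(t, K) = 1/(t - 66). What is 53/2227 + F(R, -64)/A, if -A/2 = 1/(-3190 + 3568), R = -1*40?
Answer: 426521/236062 ≈ 1.8068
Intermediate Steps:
R = -40
F(t, K) = 1/(-66 + t)
A = -1/189 (A = -2/(-3190 + 3568) = -2/378 = -2*1/378 = -1/189 ≈ -0.0052910)
53/2227 + F(R, -64)/A = 53/2227 + 1/((-66 - 40)*(-1/189)) = 53*(1/2227) - 189/(-106) = 53/2227 - 1/106*(-189) = 53/2227 + 189/106 = 426521/236062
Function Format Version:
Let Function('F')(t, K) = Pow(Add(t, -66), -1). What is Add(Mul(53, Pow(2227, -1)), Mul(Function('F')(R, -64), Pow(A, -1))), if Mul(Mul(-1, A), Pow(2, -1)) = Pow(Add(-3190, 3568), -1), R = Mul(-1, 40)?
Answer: Rational(426521, 236062) ≈ 1.8068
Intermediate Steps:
R = -40
Function('F')(t, K) = Pow(Add(-66, t), -1)
A = Rational(-1, 189) (A = Mul(-2, Pow(Add(-3190, 3568), -1)) = Mul(-2, Pow(378, -1)) = Mul(-2, Rational(1, 378)) = Rational(-1, 189) ≈ -0.0052910)
Add(Mul(53, Pow(2227, -1)), Mul(Function('F')(R, -64), Pow(A, -1))) = Add(Mul(53, Pow(2227, -1)), Mul(Pow(Add(-66, -40), -1), Pow(Rational(-1, 189), -1))) = Add(Mul(53, Rational(1, 2227)), Mul(Pow(-106, -1), -189)) = Add(Rational(53, 2227), Mul(Rational(-1, 106), -189)) = Add(Rational(53, 2227), Rational(189, 106)) = Rational(426521, 236062)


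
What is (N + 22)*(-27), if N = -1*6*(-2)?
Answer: -918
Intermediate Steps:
N = 12 (N = -6*(-2) = 12)
(N + 22)*(-27) = (12 + 22)*(-27) = 34*(-27) = -918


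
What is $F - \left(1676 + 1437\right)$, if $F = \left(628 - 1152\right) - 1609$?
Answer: $-5246$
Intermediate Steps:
$F = -2133$ ($F = \left(628 - 1152\right) - 1609 = -524 - 1609 = -2133$)
$F - \left(1676 + 1437\right) = -2133 - \left(1676 + 1437\right) = -2133 - 3113 = -5246$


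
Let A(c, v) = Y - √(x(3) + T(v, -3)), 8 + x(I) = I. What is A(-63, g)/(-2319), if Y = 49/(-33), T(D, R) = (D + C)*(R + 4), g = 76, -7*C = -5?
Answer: 49/76527 + √3514/16233 ≈ 0.0042921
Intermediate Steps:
C = 5/7 (C = -⅐*(-5) = 5/7 ≈ 0.71429)
x(I) = -8 + I
T(D, R) = (4 + R)*(5/7 + D) (T(D, R) = (D + 5/7)*(R + 4) = (5/7 + D)*(4 + R) = (4 + R)*(5/7 + D))
Y = -49/33 (Y = 49*(-1/33) = -49/33 ≈ -1.4848)
A(c, v) = -49/33 - √(-30/7 + v) (A(c, v) = -49/33 - √((-8 + 3) + (20/7 + 4*v + (5/7)*(-3) + v*(-3))) = -49/33 - √(-5 + (20/7 + 4*v - 15/7 - 3*v)) = -49/33 - √(-5 + (5/7 + v)) = -49/33 - √(-30/7 + v))
A(-63, g)/(-2319) = (-49/33 - √(-210 + 49*76)/7)/(-2319) = (-49/33 - √(-210 + 3724)/7)*(-1/2319) = (-49/33 - √3514/7)*(-1/2319) = 49/76527 + √3514/16233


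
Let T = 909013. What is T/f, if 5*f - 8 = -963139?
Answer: -4545065/963131 ≈ -4.7191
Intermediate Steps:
f = -963131/5 (f = 8/5 + (⅕)*(-963139) = 8/5 - 963139/5 = -963131/5 ≈ -1.9263e+5)
T/f = 909013/(-963131/5) = 909013*(-5/963131) = -4545065/963131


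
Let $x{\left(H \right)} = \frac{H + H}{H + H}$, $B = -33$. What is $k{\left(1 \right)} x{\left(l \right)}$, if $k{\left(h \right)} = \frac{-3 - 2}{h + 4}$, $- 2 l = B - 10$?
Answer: $-1$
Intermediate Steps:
$l = \frac{43}{2}$ ($l = - \frac{-33 - 10}{2} = \left(- \frac{1}{2}\right) \left(-43\right) = \frac{43}{2} \approx 21.5$)
$k{\left(h \right)} = - \frac{5}{4 + h}$
$x{\left(H \right)} = 1$ ($x{\left(H \right)} = \frac{2 H}{2 H} = 2 H \frac{1}{2 H} = 1$)
$k{\left(1 \right)} x{\left(l \right)} = - \frac{5}{4 + 1} \cdot 1 = - \frac{5}{5} \cdot 1 = \left(-5\right) \frac{1}{5} \cdot 1 = \left(-1\right) 1 = -1$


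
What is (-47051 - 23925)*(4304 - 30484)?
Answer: 1858151680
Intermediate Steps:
(-47051 - 23925)*(4304 - 30484) = -70976*(-26180) = 1858151680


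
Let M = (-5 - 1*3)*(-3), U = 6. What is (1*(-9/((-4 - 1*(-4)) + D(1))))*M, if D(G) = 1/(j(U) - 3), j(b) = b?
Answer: -648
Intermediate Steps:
M = 24 (M = (-5 - 3)*(-3) = -8*(-3) = 24)
D(G) = ⅓ (D(G) = 1/(6 - 3) = 1/3 = ⅓)
(1*(-9/((-4 - 1*(-4)) + D(1))))*M = (1*(-9/((-4 - 1*(-4)) + ⅓)))*24 = (1*(-9/((-4 + 4) + ⅓)))*24 = (1*(-9/(0 + ⅓)))*24 = (1*(-9/⅓))*24 = (1*(-9*3))*24 = (1*(-27))*24 = -27*24 = -648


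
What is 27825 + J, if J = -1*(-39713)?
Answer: 67538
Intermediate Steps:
J = 39713
27825 + J = 27825 + 39713 = 67538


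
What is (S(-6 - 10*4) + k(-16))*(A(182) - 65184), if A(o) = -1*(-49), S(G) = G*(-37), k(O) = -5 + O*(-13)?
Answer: -124082175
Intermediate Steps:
k(O) = -5 - 13*O
S(G) = -37*G
A(o) = 49
(S(-6 - 10*4) + k(-16))*(A(182) - 65184) = (-37*(-6 - 10*4) + (-5 - 13*(-16)))*(49 - 65184) = (-37*(-6 - 40) + (-5 + 208))*(-65135) = (-37*(-46) + 203)*(-65135) = (1702 + 203)*(-65135) = 1905*(-65135) = -124082175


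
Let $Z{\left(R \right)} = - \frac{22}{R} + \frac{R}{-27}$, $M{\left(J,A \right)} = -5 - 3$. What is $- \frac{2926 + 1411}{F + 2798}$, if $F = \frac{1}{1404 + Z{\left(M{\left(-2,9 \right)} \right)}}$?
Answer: $- \frac{659054857}{425186986} \approx -1.55$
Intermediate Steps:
$M{\left(J,A \right)} = -8$
$Z{\left(R \right)} = - \frac{22}{R} - \frac{R}{27}$ ($Z{\left(R \right)} = - \frac{22}{R} + R \left(- \frac{1}{27}\right) = - \frac{22}{R} - \frac{R}{27}$)
$F = \frac{108}{151961}$ ($F = \frac{1}{1404 - \left(- \frac{8}{27} + \frac{22}{-8}\right)} = \frac{1}{1404 + \left(\left(-22\right) \left(- \frac{1}{8}\right) + \frac{8}{27}\right)} = \frac{1}{1404 + \left(\frac{11}{4} + \frac{8}{27}\right)} = \frac{1}{1404 + \frac{329}{108}} = \frac{1}{\frac{151961}{108}} = \frac{108}{151961} \approx 0.00071071$)
$- \frac{2926 + 1411}{F + 2798} = - \frac{2926 + 1411}{\frac{108}{151961} + 2798} = - \frac{4337}{\frac{425186986}{151961}} = - \frac{4337 \cdot 151961}{425186986} = \left(-1\right) \frac{659054857}{425186986} = - \frac{659054857}{425186986}$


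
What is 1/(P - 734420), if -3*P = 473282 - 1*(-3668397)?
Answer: -3/6344939 ≈ -4.7282e-7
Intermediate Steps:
P = -4141679/3 (P = -(473282 - 1*(-3668397))/3 = -(473282 + 3668397)/3 = -1/3*4141679 = -4141679/3 ≈ -1.3806e+6)
1/(P - 734420) = 1/(-4141679/3 - 734420) = 1/(-6344939/3) = -3/6344939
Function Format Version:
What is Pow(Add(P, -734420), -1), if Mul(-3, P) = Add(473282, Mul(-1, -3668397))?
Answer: Rational(-3, 6344939) ≈ -4.7282e-7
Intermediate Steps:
P = Rational(-4141679, 3) (P = Mul(Rational(-1, 3), Add(473282, Mul(-1, -3668397))) = Mul(Rational(-1, 3), Add(473282, 3668397)) = Mul(Rational(-1, 3), 4141679) = Rational(-4141679, 3) ≈ -1.3806e+6)
Pow(Add(P, -734420), -1) = Pow(Add(Rational(-4141679, 3), -734420), -1) = Pow(Rational(-6344939, 3), -1) = Rational(-3, 6344939)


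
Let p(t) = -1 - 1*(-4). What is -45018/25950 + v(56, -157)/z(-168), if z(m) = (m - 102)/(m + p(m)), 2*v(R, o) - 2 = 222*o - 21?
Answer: -1659353083/155700 ≈ -10657.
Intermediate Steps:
p(t) = 3 (p(t) = -1 + 4 = 3)
v(R, o) = -19/2 + 111*o (v(R, o) = 1 + (222*o - 21)/2 = 1 + (-21 + 222*o)/2 = 1 + (-21/2 + 111*o) = -19/2 + 111*o)
z(m) = (-102 + m)/(3 + m) (z(m) = (m - 102)/(m + 3) = (-102 + m)/(3 + m))
-45018/25950 + v(56, -157)/z(-168) = -45018/25950 + (-19/2 + 111*(-157))/(((-102 - 168)/(3 - 168))) = -45018*1/25950 + (-19/2 - 17427)/((-270/(-165))) = -7503/4325 - 34873/(2*((-1/165*(-270)))) = -7503/4325 - 34873/(2*18/11) = -7503/4325 - 34873/2*11/18 = -7503/4325 - 383603/36 = -1659353083/155700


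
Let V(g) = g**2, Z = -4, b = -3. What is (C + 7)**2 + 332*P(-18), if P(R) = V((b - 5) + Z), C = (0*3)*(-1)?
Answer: 47857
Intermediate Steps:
C = 0 (C = 0*(-1) = 0)
P(R) = 144 (P(R) = ((-3 - 5) - 4)**2 = (-8 - 4)**2 = (-12)**2 = 144)
(C + 7)**2 + 332*P(-18) = (0 + 7)**2 + 332*144 = 7**2 + 47808 = 49 + 47808 = 47857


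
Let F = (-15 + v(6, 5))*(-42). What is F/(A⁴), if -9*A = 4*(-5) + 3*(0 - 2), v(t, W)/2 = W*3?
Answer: -2066715/228488 ≈ -9.0452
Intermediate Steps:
v(t, W) = 6*W (v(t, W) = 2*(W*3) = 2*(3*W) = 6*W)
F = -630 (F = (-15 + 6*5)*(-42) = (-15 + 30)*(-42) = 15*(-42) = -630)
A = 26/9 (A = -(4*(-5) + 3*(0 - 2))/9 = -(-20 + 3*(-2))/9 = -(-20 - 6)/9 = -⅑*(-26) = 26/9 ≈ 2.8889)
F/(A⁴) = -630/((26/9)⁴) = -630/456976/6561 = -630*6561/456976 = -2066715/228488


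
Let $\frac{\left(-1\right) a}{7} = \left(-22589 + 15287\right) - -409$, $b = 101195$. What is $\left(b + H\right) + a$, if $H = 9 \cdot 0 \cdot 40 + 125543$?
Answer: $274989$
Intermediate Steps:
$H = 125543$ ($H = 0 \cdot 40 + 125543 = 0 + 125543 = 125543$)
$a = 48251$ ($a = - 7 \left(\left(-22589 + 15287\right) - -409\right) = - 7 \left(-7302 + 409\right) = \left(-7\right) \left(-6893\right) = 48251$)
$\left(b + H\right) + a = \left(101195 + 125543\right) + 48251 = 226738 + 48251 = 274989$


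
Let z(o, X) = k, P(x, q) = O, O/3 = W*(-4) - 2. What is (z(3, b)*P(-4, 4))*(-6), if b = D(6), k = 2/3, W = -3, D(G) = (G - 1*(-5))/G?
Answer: -120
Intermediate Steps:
D(G) = (5 + G)/G (D(G) = (G + 5)/G = (5 + G)/G)
O = 30 (O = 3*(-3*(-4) - 2) = 3*(12 - 2) = 3*10 = 30)
k = ⅔ (k = 2*(⅓) = ⅔ ≈ 0.66667)
P(x, q) = 30
b = 11/6 (b = (5 + 6)/6 = (⅙)*11 = 11/6 ≈ 1.8333)
z(o, X) = ⅔
(z(3, b)*P(-4, 4))*(-6) = ((⅔)*30)*(-6) = 20*(-6) = -120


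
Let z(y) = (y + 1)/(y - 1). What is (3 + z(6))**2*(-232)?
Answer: -112288/25 ≈ -4491.5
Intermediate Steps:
z(y) = (1 + y)/(-1 + y)
(3 + z(6))**2*(-232) = (3 + (1 + 6)/(-1 + 6))**2*(-232) = (3 + 7/5)**2*(-232) = (22/5)**2*(-232) = (484/25)*(-232) = -112288/25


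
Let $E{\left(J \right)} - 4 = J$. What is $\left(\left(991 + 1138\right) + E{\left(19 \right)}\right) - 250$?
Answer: $1902$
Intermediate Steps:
$E{\left(J \right)} = 4 + J$
$\left(\left(991 + 1138\right) + E{\left(19 \right)}\right) - 250 = \left(\left(991 + 1138\right) + \left(4 + 19\right)\right) - 250 = \left(2129 + 23\right) - 250 = 2152 - 250 = 1902$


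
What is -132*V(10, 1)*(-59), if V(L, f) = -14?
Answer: -109032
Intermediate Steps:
-132*V(10, 1)*(-59) = -132*(-14)*(-59) = 1848*(-59) = -109032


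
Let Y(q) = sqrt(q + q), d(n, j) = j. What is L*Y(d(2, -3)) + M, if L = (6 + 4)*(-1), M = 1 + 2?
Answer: 3 - 10*I*sqrt(6) ≈ 3.0 - 24.495*I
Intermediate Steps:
M = 3
Y(q) = sqrt(2)*sqrt(q) (Y(q) = sqrt(2*q) = sqrt(2)*sqrt(q))
L = -10 (L = 10*(-1) = -10)
L*Y(d(2, -3)) + M = -10*sqrt(2)*sqrt(-3) + 3 = -10*sqrt(2)*I*sqrt(3) + 3 = -10*I*sqrt(6) + 3 = 3 - 10*I*sqrt(6)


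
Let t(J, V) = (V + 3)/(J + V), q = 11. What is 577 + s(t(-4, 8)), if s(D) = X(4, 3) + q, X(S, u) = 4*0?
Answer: 588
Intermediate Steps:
X(S, u) = 0
t(J, V) = (3 + V)/(J + V)
s(D) = 11 (s(D) = 0 + 11 = 11)
577 + s(t(-4, 8)) = 577 + 11 = 588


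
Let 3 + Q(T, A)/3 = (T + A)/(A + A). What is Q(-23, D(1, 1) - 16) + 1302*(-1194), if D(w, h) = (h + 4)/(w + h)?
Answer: -27982673/18 ≈ -1.5546e+6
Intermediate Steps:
D(w, h) = (4 + h)/(h + w)
Q(T, A) = -9 + 3*(A + T)/(2*A) (Q(T, A) = -9 + 3*((T + A)/(A + A)) = -9 + 3*((A + T)/((2*A))) = -9 + 3*((A + T)*(1/(2*A))) = -9 + 3*((A + T)/(2*A)) = -9 + 3*(A + T)/(2*A))
Q(-23, D(1, 1) - 16) + 1302*(-1194) = 3*(-23 - 5*((4 + 1)/(1 + 1) - 16))/(2*((4 + 1)/(1 + 1) - 16)) + 1302*(-1194) = 3*(-23 - 5*(5/2 - 16))/(2*(5/2 - 16)) - 1554588 = 3*(-23 - 5*(-27/2))/(2*(-27/2)) - 1554588 = (3/2)*(-2/27)*(-23 + 135/2) - 1554588 = (3/2)*(-2/27)*(89/2) - 1554588 = -89/18 - 1554588 = -27982673/18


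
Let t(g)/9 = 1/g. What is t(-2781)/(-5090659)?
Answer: 1/1573013631 ≈ 6.3572e-10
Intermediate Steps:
t(g) = 9/g
t(-2781)/(-5090659) = (9/(-2781))/(-5090659) = (9*(-1/2781))*(-1/5090659) = -1/309*(-1/5090659) = 1/1573013631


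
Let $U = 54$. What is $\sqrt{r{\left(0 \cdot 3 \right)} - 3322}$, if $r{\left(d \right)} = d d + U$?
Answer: $2 i \sqrt{817} \approx 57.166 i$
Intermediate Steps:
$r{\left(d \right)} = 54 + d^{2}$ ($r{\left(d \right)} = d d + 54 = d^{2} + 54 = 54 + d^{2}$)
$\sqrt{r{\left(0 \cdot 3 \right)} - 3322} = \sqrt{\left(54 + \left(0 \cdot 3\right)^{2}\right) - 3322} = \sqrt{\left(54 + 0^{2}\right) - 3322} = \sqrt{\left(54 + 0\right) - 3322} = \sqrt{54 - 3322} = \sqrt{-3268} = 2 i \sqrt{817}$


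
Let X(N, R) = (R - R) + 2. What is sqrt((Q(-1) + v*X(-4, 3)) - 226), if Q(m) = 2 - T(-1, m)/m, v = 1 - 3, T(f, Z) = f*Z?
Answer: I*sqrt(227) ≈ 15.067*I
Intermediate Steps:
T(f, Z) = Z*f
X(N, R) = 2 (X(N, R) = 0 + 2 = 2)
v = -2
Q(m) = 3 (Q(m) = 2 - m*(-1)/m = 2 - (-m)/m = 2 - 1*(-1) = 2 + 1 = 3)
sqrt((Q(-1) + v*X(-4, 3)) - 226) = sqrt((3 - 2*2) - 226) = sqrt((3 - 4) - 226) = sqrt(-1 - 226) = sqrt(-227) = I*sqrt(227)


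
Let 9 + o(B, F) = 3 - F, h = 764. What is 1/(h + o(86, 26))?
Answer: 1/732 ≈ 0.0013661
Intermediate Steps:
o(B, F) = -6 - F (o(B, F) = -9 + (3 - F) = -6 - F)
1/(h + o(86, 26)) = 1/(764 + (-6 - 1*26)) = 1/(764 + (-6 - 26)) = 1/(764 - 32) = 1/732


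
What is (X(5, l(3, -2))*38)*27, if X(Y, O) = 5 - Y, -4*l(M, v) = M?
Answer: 0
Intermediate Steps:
l(M, v) = -M/4
(X(5, l(3, -2))*38)*27 = ((5 - 1*5)*38)*27 = ((5 - 5)*38)*27 = (0*38)*27 = 0*27 = 0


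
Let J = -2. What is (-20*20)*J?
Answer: 800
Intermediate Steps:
(-20*20)*J = -20*20*(-2) = -400*(-2) = 800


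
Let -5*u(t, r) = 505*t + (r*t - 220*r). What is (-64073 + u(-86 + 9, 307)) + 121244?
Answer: 415919/5 ≈ 83184.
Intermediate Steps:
u(t, r) = -101*t + 44*r - r*t/5 (u(t, r) = -(505*t + (r*t - 220*r))/5 = -(505*t + (-220*r + r*t))/5 = -(-220*r + 505*t + r*t)/5 = -101*t + 44*r - r*t/5)
(-64073 + u(-86 + 9, 307)) + 121244 = (-64073 + (-101*(-86 + 9) + 44*307 - 1/5*307*(-86 + 9))) + 121244 = (-64073 + (-101*(-77) + 13508 - 1/5*307*(-77))) + 121244 = (-64073 + (7777 + 13508 + 23639/5)) + 121244 = (-64073 + 130064/5) + 121244 = -190301/5 + 121244 = 415919/5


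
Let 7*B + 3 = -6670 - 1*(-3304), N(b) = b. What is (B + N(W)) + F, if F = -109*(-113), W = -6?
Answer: 82808/7 ≈ 11830.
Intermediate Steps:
F = 12317
B = -3369/7 (B = -3/7 + (-6670 - 1*(-3304))/7 = -3/7 + (-6670 + 3304)/7 = -3/7 + (⅐)*(-3366) = -3/7 - 3366/7 = -3369/7 ≈ -481.29)
(B + N(W)) + F = (-3369/7 - 6) + 12317 = -3411/7 + 12317 = 82808/7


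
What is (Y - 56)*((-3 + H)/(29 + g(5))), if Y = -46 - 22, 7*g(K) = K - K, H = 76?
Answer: -9052/29 ≈ -312.14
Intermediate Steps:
g(K) = 0 (g(K) = (K - K)/7 = (⅐)*0 = 0)
Y = -68
(Y - 56)*((-3 + H)/(29 + g(5))) = (-68 - 56)*((-3 + 76)/(29 + 0)) = -9052/29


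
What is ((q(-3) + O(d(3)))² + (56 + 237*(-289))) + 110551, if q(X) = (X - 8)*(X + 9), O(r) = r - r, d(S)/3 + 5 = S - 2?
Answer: 46470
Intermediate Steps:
d(S) = -21 + 3*S (d(S) = -15 + 3*(S - 2) = -15 + 3*(-2 + S) = -15 + (-6 + 3*S) = -21 + 3*S)
O(r) = 0
q(X) = (-8 + X)*(9 + X)
((q(-3) + O(d(3)))² + (56 + 237*(-289))) + 110551 = (((-72 - 3 + (-3)²) + 0)² + (56 + 237*(-289))) + 110551 = (((-72 - 3 + 9) + 0)² + (56 - 68493)) + 110551 = ((-66 + 0)² - 68437) + 110551 = ((-66)² - 68437) + 110551 = (4356 - 68437) + 110551 = -64081 + 110551 = 46470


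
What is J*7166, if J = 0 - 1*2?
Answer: -14332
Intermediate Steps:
J = -2 (J = 0 - 2 = -2)
J*7166 = -2*7166 = -14332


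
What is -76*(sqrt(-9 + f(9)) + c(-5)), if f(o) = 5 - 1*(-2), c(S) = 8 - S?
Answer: -988 - 76*I*sqrt(2) ≈ -988.0 - 107.48*I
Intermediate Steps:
f(o) = 7 (f(o) = 5 + 2 = 7)
-76*(sqrt(-9 + f(9)) + c(-5)) = -76*(sqrt(-9 + 7) + (8 - 1*(-5))) = -76*(sqrt(-2) + (8 + 5)) = -76*(I*sqrt(2) + 13) = -76*(13 + I*sqrt(2)) = -988 - 76*I*sqrt(2)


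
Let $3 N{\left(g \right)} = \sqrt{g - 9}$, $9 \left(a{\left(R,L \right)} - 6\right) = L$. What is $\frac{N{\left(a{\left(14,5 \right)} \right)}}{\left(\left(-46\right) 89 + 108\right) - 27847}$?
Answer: $- \frac{i \sqrt{22}}{286497} \approx - 1.6372 \cdot 10^{-5} i$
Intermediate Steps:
$a{\left(R,L \right)} = 6 + \frac{L}{9}$
$N{\left(g \right)} = \frac{\sqrt{-9 + g}}{3}$ ($N{\left(g \right)} = \frac{\sqrt{g - 9}}{3} = \frac{\sqrt{-9 + g}}{3}$)
$\frac{N{\left(a{\left(14,5 \right)} \right)}}{\left(\left(-46\right) 89 + 108\right) - 27847} = \frac{\frac{1}{3} \sqrt{-9 + \left(6 + \frac{1}{9} \cdot 5\right)}}{\left(\left(-46\right) 89 + 108\right) - 27847} = \frac{\frac{1}{3} \sqrt{-9 + \left(6 + \frac{5}{9}\right)}}{\left(-4094 + 108\right) - 27847} = \frac{\frac{1}{3} \sqrt{-9 + \frac{59}{9}}}{-3986 - 27847} = \frac{\frac{1}{3} \sqrt{- \frac{22}{9}}}{-31833} = \frac{\frac{1}{3} i \sqrt{22}}{3} \left(- \frac{1}{31833}\right) = \frac{i \sqrt{22}}{9} \left(- \frac{1}{31833}\right) = - \frac{i \sqrt{22}}{286497}$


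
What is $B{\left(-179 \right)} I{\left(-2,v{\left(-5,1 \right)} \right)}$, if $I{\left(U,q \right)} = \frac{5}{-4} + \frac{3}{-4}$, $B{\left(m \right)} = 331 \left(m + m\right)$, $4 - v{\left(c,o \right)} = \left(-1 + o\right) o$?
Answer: $236996$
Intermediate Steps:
$v{\left(c,o \right)} = 4 - o \left(-1 + o\right)$ ($v{\left(c,o \right)} = 4 - \left(-1 + o\right) o = 4 - o \left(-1 + o\right)$)
$B{\left(m \right)} = 662 m$ ($B{\left(m \right)} = 331 \cdot 2 m = 662 m$)
$I{\left(U,q \right)} = -2$ ($I{\left(U,q \right)} = 5 \left(- \frac{1}{4}\right) + 3 \left(- \frac{1}{4}\right) = - \frac{5}{4} - \frac{3}{4} = -2$)
$B{\left(-179 \right)} I{\left(-2,v{\left(-5,1 \right)} \right)} = 662 \left(-179\right) \left(-2\right) = \left(-118498\right) \left(-2\right) = 236996$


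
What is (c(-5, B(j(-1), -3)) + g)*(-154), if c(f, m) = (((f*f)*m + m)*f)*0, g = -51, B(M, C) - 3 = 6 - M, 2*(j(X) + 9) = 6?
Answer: 7854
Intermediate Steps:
j(X) = -6 (j(X) = -9 + (½)*6 = -9 + 3 = -6)
B(M, C) = 9 - M (B(M, C) = 3 + (6 - M) = 9 - M)
c(f, m) = 0 (c(f, m) = ((f²*m + m)*f)*0 = ((m*f² + m)*f)*0 = ((m + m*f²)*f)*0 = (f*(m + m*f²))*0 = 0)
(c(-5, B(j(-1), -3)) + g)*(-154) = (0 - 51)*(-154) = -51*(-154) = 7854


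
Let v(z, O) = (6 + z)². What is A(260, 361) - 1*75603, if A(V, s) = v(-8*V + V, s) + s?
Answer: 3215354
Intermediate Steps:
A(V, s) = s + (6 - 7*V)² (A(V, s) = (6 + (-8*V + V))² + s = (6 - 7*V)² + s = s + (6 - 7*V)²)
A(260, 361) - 1*75603 = (361 + (-6 + 7*260)²) - 1*75603 = (361 + (-6 + 1820)²) - 75603 = (361 + 1814²) - 75603 = (361 + 3290596) - 75603 = 3290957 - 75603 = 3215354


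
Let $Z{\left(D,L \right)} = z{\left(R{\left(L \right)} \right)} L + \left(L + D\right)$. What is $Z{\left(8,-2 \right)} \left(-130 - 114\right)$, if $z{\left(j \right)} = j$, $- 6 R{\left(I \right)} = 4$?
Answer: $- \frac{5368}{3} \approx -1789.3$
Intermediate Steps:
$R{\left(I \right)} = - \frac{2}{3}$ ($R{\left(I \right)} = \left(- \frac{1}{6}\right) 4 = - \frac{2}{3}$)
$Z{\left(D,L \right)} = D + \frac{L}{3}$ ($Z{\left(D,L \right)} = - \frac{2 L}{3} + \left(L + D\right) = - \frac{2 L}{3} + \left(D + L\right) = D + \frac{L}{3}$)
$Z{\left(8,-2 \right)} \left(-130 - 114\right) = \left(8 + \frac{1}{3} \left(-2\right)\right) \left(-130 - 114\right) = \left(8 - \frac{2}{3}\right) \left(-244\right) = \frac{22}{3} \left(-244\right) = - \frac{5368}{3}$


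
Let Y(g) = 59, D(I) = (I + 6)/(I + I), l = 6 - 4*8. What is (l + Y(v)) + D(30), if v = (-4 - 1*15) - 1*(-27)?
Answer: 168/5 ≈ 33.600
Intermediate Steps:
v = 8 (v = (-4 - 15) + 27 = -19 + 27 = 8)
l = -26 (l = 6 - 32 = -26)
D(I) = (6 + I)/(2*I) (D(I) = (6 + I)/((2*I)) = (6 + I)*(1/(2*I)) = (6 + I)/(2*I))
(l + Y(v)) + D(30) = (-26 + 59) + (1/2)*(6 + 30)/30 = 33 + (1/2)*(1/30)*36 = 33 + 3/5 = 168/5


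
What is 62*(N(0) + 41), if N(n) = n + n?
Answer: 2542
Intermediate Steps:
N(n) = 2*n
62*(N(0) + 41) = 62*(2*0 + 41) = 62*(0 + 41) = 62*41 = 2542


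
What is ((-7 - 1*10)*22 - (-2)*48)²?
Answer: 77284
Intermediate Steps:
((-7 - 1*10)*22 - (-2)*48)² = ((-7 - 10)*22 - 1*(-96))² = (-17*22 + 96)² = (-374 + 96)² = (-278)² = 77284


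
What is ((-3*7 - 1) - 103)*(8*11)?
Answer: -11000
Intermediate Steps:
((-3*7 - 1) - 103)*(8*11) = ((-21 - 1) - 103)*88 = (-22 - 103)*88 = -125*88 = -11000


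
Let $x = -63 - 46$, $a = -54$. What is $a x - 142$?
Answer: $5744$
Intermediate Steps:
$x = -109$ ($x = -63 - 46 = -109$)
$a x - 142 = \left(-54\right) \left(-109\right) - 142 = 5886 - 142 = 5744$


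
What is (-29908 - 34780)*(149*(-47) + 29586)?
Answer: -1460849104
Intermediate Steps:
(-29908 - 34780)*(149*(-47) + 29586) = -64688*(-7003 + 29586) = -64688*22583 = -1460849104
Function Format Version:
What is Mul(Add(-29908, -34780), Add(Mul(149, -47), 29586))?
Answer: -1460849104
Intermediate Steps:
Mul(Add(-29908, -34780), Add(Mul(149, -47), 29586)) = Mul(-64688, Add(-7003, 29586)) = Mul(-64688, 22583) = -1460849104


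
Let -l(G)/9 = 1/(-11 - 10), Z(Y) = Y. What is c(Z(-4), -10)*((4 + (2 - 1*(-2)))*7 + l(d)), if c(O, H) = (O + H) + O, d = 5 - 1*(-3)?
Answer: -7110/7 ≈ -1015.7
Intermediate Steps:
d = 8 (d = 5 + 3 = 8)
c(O, H) = H + 2*O (c(O, H) = (H + O) + O = H + 2*O)
l(G) = 3/7 (l(G) = -9/(-11 - 10) = -9/(-21) = -9*(-1/21) = 3/7)
c(Z(-4), -10)*((4 + (2 - 1*(-2)))*7 + l(d)) = (-10 + 2*(-4))*((4 + (2 - 1*(-2)))*7 + 3/7) = (-10 - 8)*((4 + (2 + 2))*7 + 3/7) = -18*((4 + 4)*7 + 3/7) = -18*(8*7 + 3/7) = -18*(56 + 3/7) = -18*395/7 = -7110/7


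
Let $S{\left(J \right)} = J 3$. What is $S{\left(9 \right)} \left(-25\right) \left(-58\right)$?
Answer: $39150$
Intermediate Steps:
$S{\left(J \right)} = 3 J$
$S{\left(9 \right)} \left(-25\right) \left(-58\right) = 3 \cdot 9 \left(-25\right) \left(-58\right) = 27 \left(-25\right) \left(-58\right) = \left(-675\right) \left(-58\right) = 39150$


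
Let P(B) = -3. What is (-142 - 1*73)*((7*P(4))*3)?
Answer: 13545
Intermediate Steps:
(-142 - 1*73)*((7*P(4))*3) = (-142 - 1*73)*((7*(-3))*3) = (-142 - 73)*(-21*3) = -215*(-63) = 13545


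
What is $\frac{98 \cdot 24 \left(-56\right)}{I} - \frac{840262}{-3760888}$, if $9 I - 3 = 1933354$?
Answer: $- \frac{1416830151385}{3635569570508} \approx -0.38971$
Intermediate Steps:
$I = \frac{1933357}{9}$ ($I = \frac{1}{3} + \frac{1}{9} \cdot 1933354 = \frac{1}{3} + \frac{1933354}{9} = \frac{1933357}{9} \approx 2.1482 \cdot 10^{5}$)
$\frac{98 \cdot 24 \left(-56\right)}{I} - \frac{840262}{-3760888} = \frac{98 \cdot 24 \left(-56\right)}{\frac{1933357}{9}} - \frac{840262}{-3760888} = 2352 \left(-56\right) \frac{9}{1933357} - - \frac{420131}{1880444} = \left(-131712\right) \frac{9}{1933357} + \frac{420131}{1880444} = - \frac{1185408}{1933357} + \frac{420131}{1880444} = - \frac{1416830151385}{3635569570508}$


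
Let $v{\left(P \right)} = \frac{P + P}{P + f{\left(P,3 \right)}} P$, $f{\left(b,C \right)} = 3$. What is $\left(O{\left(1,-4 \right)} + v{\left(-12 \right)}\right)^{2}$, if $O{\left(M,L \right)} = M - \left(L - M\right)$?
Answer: $676$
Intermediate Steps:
$v{\left(P \right)} = \frac{2 P^{2}}{3 + P}$ ($v{\left(P \right)} = \frac{P + P}{P + 3} P = \frac{2 P}{3 + P} P = \frac{2 P^{2}}{3 + P}$)
$O{\left(M,L \right)} = - L + 2 M$
$\left(O{\left(1,-4 \right)} + v{\left(-12 \right)}\right)^{2} = \left(\left(\left(-1\right) \left(-4\right) + 2 \cdot 1\right) + \frac{2 \left(-12\right)^{2}}{3 - 12}\right)^{2} = \left(\left(4 + 2\right) + 2 \cdot 144 \frac{1}{-9}\right)^{2} = \left(6 + 2 \cdot 144 \left(- \frac{1}{9}\right)\right)^{2} = \left(6 - 32\right)^{2} = \left(-26\right)^{2} = 676$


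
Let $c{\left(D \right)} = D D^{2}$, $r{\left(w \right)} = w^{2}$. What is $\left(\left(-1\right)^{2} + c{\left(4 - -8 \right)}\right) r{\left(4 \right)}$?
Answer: $27664$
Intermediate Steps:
$c{\left(D \right)} = D^{3}$
$\left(\left(-1\right)^{2} + c{\left(4 - -8 \right)}\right) r{\left(4 \right)} = \left(\left(-1\right)^{2} + \left(4 - -8\right)^{3}\right) 4^{2} = \left(1 + \left(4 + 8\right)^{3}\right) 16 = \left(1 + 12^{3}\right) 16 = \left(1 + 1728\right) 16 = 1729 \cdot 16 = 27664$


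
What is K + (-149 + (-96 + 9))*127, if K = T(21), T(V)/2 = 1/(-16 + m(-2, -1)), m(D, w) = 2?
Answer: -209805/7 ≈ -29972.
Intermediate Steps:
T(V) = -⅐ (T(V) = 2/(-16 + 2) = 2/(-14) = 2*(-1/14) = -⅐)
K = -⅐ ≈ -0.14286
K + (-149 + (-96 + 9))*127 = -⅐ + (-149 + (-96 + 9))*127 = -⅐ + (-149 - 87)*127 = -⅐ - 236*127 = -⅐ - 29972 = -209805/7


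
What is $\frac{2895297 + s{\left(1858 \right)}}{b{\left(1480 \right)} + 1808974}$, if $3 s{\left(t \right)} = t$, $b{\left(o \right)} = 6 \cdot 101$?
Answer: $\frac{8687749}{5428740} \approx 1.6003$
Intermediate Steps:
$b{\left(o \right)} = 606$
$s{\left(t \right)} = \frac{t}{3}$
$\frac{2895297 + s{\left(1858 \right)}}{b{\left(1480 \right)} + 1808974} = \frac{2895297 + \frac{1}{3} \cdot 1858}{606 + 1808974} = \frac{2895297 + \frac{1858}{3}}{1809580} = \frac{8687749}{3} \cdot \frac{1}{1809580} = \frac{8687749}{5428740}$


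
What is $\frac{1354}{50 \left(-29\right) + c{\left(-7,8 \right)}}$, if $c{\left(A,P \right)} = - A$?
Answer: $- \frac{1354}{1443} \approx -0.93832$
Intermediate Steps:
$\frac{1354}{50 \left(-29\right) + c{\left(-7,8 \right)}} = \frac{1354}{50 \left(-29\right) - -7} = \frac{1354}{-1450 + 7} = \frac{1354}{-1443} = 1354 \left(- \frac{1}{1443}\right) = - \frac{1354}{1443}$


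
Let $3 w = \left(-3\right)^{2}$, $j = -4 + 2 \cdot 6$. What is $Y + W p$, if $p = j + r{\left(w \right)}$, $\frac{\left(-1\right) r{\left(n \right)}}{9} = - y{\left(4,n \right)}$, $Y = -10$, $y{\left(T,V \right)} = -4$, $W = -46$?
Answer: $1278$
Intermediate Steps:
$j = 8$ ($j = -4 + 12 = 8$)
$w = 3$ ($w = \frac{\left(-3\right)^{2}}{3} = \frac{1}{3} \cdot 9 = 3$)
$r{\left(n \right)} = -36$ ($r{\left(n \right)} = - 9 \left(\left(-1\right) \left(-4\right)\right) = \left(-9\right) 4 = -36$)
$p = -28$ ($p = 8 - 36 = -28$)
$Y + W p = -10 - -1288 = -10 + 1288 = 1278$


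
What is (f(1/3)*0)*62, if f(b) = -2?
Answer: 0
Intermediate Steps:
(f(1/3)*0)*62 = -2*0*62 = 0*62 = 0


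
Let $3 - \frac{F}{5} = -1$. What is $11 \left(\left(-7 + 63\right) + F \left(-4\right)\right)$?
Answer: $-264$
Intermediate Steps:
$F = 20$ ($F = 15 - -5 = 15 + 5 = 20$)
$11 \left(\left(-7 + 63\right) + F \left(-4\right)\right) = 11 \left(\left(-7 + 63\right) + 20 \left(-4\right)\right) = 11 \left(56 - 80\right) = 11 \left(-24\right) = -264$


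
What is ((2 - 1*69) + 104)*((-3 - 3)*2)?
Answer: -444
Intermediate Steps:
((2 - 1*69) + 104)*((-3 - 3)*2) = ((2 - 69) + 104)*(-6*2) = (-67 + 104)*(-12) = 37*(-12) = -444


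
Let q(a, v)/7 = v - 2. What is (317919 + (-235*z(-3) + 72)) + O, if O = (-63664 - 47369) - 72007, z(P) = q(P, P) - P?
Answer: 142471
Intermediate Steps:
q(a, v) = -14 + 7*v (q(a, v) = 7*(v - 2) = 7*(-2 + v) = -14 + 7*v)
z(P) = -14 + 6*P (z(P) = (-14 + 7*P) - P = -14 + 6*P)
O = -183040 (O = -111033 - 72007 = -183040)
(317919 + (-235*z(-3) + 72)) + O = (317919 + (-235*(-14 + 6*(-3)) + 72)) - 183040 = (317919 + (-235*(-14 - 18) + 72)) - 183040 = (317919 + (-235*(-32) + 72)) - 183040 = (317919 + (7520 + 72)) - 183040 = (317919 + 7592) - 183040 = 325511 - 183040 = 142471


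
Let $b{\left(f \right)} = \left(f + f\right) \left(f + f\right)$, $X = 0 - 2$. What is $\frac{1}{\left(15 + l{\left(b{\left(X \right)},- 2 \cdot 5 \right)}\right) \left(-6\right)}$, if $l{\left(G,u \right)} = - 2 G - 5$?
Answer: $\frac{1}{132} \approx 0.0075758$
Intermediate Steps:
$X = -2$ ($X = 0 - 2 = -2$)
$b{\left(f \right)} = 4 f^{2}$ ($b{\left(f \right)} = 2 f 2 f = 4 f^{2}$)
$l{\left(G,u \right)} = -5 - 2 G$
$\frac{1}{\left(15 + l{\left(b{\left(X \right)},- 2 \cdot 5 \right)}\right) \left(-6\right)} = \frac{1}{\left(15 - \left(5 + 2 \cdot 4 \left(-2\right)^{2}\right)\right) \left(-6\right)} = \frac{1}{\left(15 - \left(5 + 2 \cdot 4 \cdot 4\right)\right) \left(-6\right)} = \frac{1}{\left(15 - 37\right) \left(-6\right)} = \frac{1}{\left(-22\right) \left(-6\right)} = \frac{1}{132}$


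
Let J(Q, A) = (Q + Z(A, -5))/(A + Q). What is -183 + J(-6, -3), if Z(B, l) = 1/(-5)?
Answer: -8204/45 ≈ -182.31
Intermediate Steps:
Z(B, l) = -⅕
J(Q, A) = (-⅕ + Q)/(A + Q) (J(Q, A) = (Q - ⅕)/(A + Q) = (-⅕ + Q)/(A + Q))
-183 + J(-6, -3) = -183 + (-⅕ - 6)/(-3 - 6) = -183 - 31/5/(-9) = -183 - ⅑*(-31/5) = -183 + 31/45 = -8204/45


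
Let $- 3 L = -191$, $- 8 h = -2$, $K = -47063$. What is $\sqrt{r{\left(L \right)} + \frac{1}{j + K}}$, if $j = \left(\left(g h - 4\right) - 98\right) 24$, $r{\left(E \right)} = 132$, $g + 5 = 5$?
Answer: $\frac{\sqrt{323576714461}}{49511} \approx 11.489$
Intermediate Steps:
$g = 0$ ($g = -5 + 5 = 0$)
$h = \frac{1}{4}$ ($h = \left(- \frac{1}{8}\right) \left(-2\right) = \frac{1}{4} \approx 0.25$)
$L = \frac{191}{3}$ ($L = \left(- \frac{1}{3}\right) \left(-191\right) = \frac{191}{3} \approx 63.667$)
$j = -2448$ ($j = \left(\left(0 \cdot \frac{1}{4} - 4\right) - 98\right) 24 = \left(\left(0 - 4\right) - 98\right) 24 = \left(-4 - 98\right) 24 = \left(-102\right) 24 = -2448$)
$\sqrt{r{\left(L \right)} + \frac{1}{j + K}} = \sqrt{132 + \frac{1}{-2448 - 47063}} = \sqrt{132 + \frac{1}{-49511}} = \sqrt{132 - \frac{1}{49511}} = \sqrt{\frac{6535451}{49511}} = \frac{\sqrt{323576714461}}{49511}$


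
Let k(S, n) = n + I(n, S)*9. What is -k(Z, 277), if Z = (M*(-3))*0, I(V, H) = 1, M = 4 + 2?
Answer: -286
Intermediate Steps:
M = 6
Z = 0 (Z = (6*(-3))*0 = -18*0 = 0)
k(S, n) = 9 + n (k(S, n) = n + 1*9 = n + 9 = 9 + n)
-k(Z, 277) = -(9 + 277) = -1*286 = -286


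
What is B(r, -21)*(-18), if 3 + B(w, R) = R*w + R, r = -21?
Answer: -7506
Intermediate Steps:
B(w, R) = -3 + R + R*w (B(w, R) = -3 + (R*w + R) = -3 + (R + R*w) = -3 + R + R*w)
B(r, -21)*(-18) = (-3 - 21 - 21*(-21))*(-18) = (-3 - 21 + 441)*(-18) = 417*(-18) = -7506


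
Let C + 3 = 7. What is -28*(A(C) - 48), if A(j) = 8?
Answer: 1120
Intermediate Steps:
C = 4 (C = -3 + 7 = 4)
-28*(A(C) - 48) = -28*(8 - 48) = -28*(-40) = 1120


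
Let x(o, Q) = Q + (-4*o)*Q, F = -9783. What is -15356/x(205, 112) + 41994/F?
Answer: -102827719/24927084 ≈ -4.1251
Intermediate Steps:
x(o, Q) = Q - 4*Q*o
-15356/x(205, 112) + 41994/F = -15356*1/(112*(1 - 4*205)) + 41994/(-9783) = -15356*1/(112*(1 - 820)) + 41994*(-1/9783) = -15356/(112*(-819)) - 4666/1087 = -15356/(-91728) - 4666/1087 = -15356*(-1/91728) - 4666/1087 = 3839/22932 - 4666/1087 = -102827719/24927084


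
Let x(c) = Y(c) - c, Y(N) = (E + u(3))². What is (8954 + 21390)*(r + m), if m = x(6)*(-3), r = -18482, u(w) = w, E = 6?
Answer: -567645208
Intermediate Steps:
Y(N) = 81 (Y(N) = (6 + 3)² = 9² = 81)
x(c) = 81 - c
m = -225 (m = (81 - 1*6)*(-3) = (81 - 6)*(-3) = 75*(-3) = -225)
(8954 + 21390)*(r + m) = (8954 + 21390)*(-18482 - 225) = 30344*(-18707) = -567645208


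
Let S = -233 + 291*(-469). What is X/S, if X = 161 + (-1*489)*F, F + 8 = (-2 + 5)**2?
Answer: 41/17089 ≈ 0.0023992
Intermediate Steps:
F = 1 (F = -8 + (-2 + 5)**2 = -8 + 3**2 = -8 + 9 = 1)
S = -136712 (S = -233 - 136479 = -136712)
X = -328 (X = 161 - 1*489*1 = 161 - 489*1 = 161 - 489 = -328)
X/S = -328/(-136712) = -328*(-1/136712) = 41/17089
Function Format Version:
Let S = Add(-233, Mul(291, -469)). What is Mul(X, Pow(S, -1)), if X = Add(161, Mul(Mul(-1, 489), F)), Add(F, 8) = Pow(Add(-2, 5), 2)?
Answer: Rational(41, 17089) ≈ 0.0023992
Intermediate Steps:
F = 1 (F = Add(-8, Pow(Add(-2, 5), 2)) = Add(-8, Pow(3, 2)) = Add(-8, 9) = 1)
S = -136712 (S = Add(-233, -136479) = -136712)
X = -328 (X = Add(161, Mul(Mul(-1, 489), 1)) = Add(161, Mul(-489, 1)) = Add(161, -489) = -328)
Mul(X, Pow(S, -1)) = Mul(-328, Pow(-136712, -1)) = Mul(-328, Rational(-1, 136712)) = Rational(41, 17089)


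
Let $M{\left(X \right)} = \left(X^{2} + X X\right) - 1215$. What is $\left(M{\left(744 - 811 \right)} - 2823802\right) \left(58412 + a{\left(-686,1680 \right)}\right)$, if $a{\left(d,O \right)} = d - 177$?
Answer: $-162060228411$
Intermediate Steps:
$a{\left(d,O \right)} = -177 + d$
$M{\left(X \right)} = -1215 + 2 X^{2}$ ($M{\left(X \right)} = \left(X^{2} + X^{2}\right) - 1215 = 2 X^{2} - 1215 = -1215 + 2 X^{2}$)
$\left(M{\left(744 - 811 \right)} - 2823802\right) \left(58412 + a{\left(-686,1680 \right)}\right) = \left(\left(-1215 + 2 \left(744 - 811\right)^{2}\right) - 2823802\right) \left(58412 - 863\right) = \left(\left(-1215 + 2 \left(-67\right)^{2}\right) - 2823802\right) \left(58412 - 863\right) = \left(\left(-1215 + 2 \cdot 4489\right) - 2823802\right) 57549 = \left(\left(-1215 + 8978\right) - 2823802\right) 57549 = \left(7763 - 2823802\right) 57549 = \left(-2816039\right) 57549 = -162060228411$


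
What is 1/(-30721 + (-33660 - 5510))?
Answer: -1/69891 ≈ -1.4308e-5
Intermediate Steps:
1/(-30721 + (-33660 - 5510)) = 1/(-30721 - 39170) = 1/(-69891) = -1/69891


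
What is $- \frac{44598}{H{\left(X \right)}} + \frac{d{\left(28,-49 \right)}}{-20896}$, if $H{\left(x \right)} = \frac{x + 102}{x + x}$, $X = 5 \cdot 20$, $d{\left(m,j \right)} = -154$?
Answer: $- \frac{46595982623}{1055248} \approx -44156.0$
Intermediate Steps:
$X = 100$
$H{\left(x \right)} = \frac{102 + x}{2 x}$
$- \frac{44598}{H{\left(X \right)}} + \frac{d{\left(28,-49 \right)}}{-20896} = - \frac{44598}{\frac{1}{2} \cdot \frac{1}{100} \left(102 + 100\right)} - \frac{154}{-20896} = - \frac{44598}{\frac{1}{2} \cdot \frac{1}{100} \cdot 202} - - \frac{77}{10448} = - \frac{44598}{\frac{101}{100}} + \frac{77}{10448} = \left(-44598\right) \frac{100}{101} + \frac{77}{10448} = - \frac{4459800}{101} + \frac{77}{10448} = - \frac{46595982623}{1055248}$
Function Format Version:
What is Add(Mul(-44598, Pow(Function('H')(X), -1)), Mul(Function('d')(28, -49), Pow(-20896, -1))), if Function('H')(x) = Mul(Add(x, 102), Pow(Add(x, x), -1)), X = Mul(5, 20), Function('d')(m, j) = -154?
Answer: Rational(-46595982623, 1055248) ≈ -44156.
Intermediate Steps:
X = 100
Function('H')(x) = Mul(Rational(1, 2), Pow(x, -1), Add(102, x)) (Function('H')(x) = Mul(Add(102, x), Pow(Mul(2, x), -1)) = Mul(Add(102, x), Mul(Rational(1, 2), Pow(x, -1))) = Mul(Rational(1, 2), Pow(x, -1), Add(102, x)))
Add(Mul(-44598, Pow(Function('H')(X), -1)), Mul(Function('d')(28, -49), Pow(-20896, -1))) = Add(Mul(-44598, Pow(Mul(Rational(1, 2), Pow(100, -1), Add(102, 100)), -1)), Mul(-154, Pow(-20896, -1))) = Add(Mul(-44598, Pow(Mul(Rational(1, 2), Rational(1, 100), 202), -1)), Mul(-154, Rational(-1, 20896))) = Add(Mul(-44598, Pow(Rational(101, 100), -1)), Rational(77, 10448)) = Add(Mul(-44598, Rational(100, 101)), Rational(77, 10448)) = Add(Rational(-4459800, 101), Rational(77, 10448)) = Rational(-46595982623, 1055248)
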